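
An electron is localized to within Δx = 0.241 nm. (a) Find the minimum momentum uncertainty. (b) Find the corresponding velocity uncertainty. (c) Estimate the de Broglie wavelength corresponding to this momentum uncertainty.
(a) Δp_min = 2.188 × 10^-25 kg·m/s
(b) Δv_min = 240.182 km/s
(c) λ_dB = 3.028 nm

Step-by-step:

(a) From the uncertainty principle:
Δp_min = ℏ/(2Δx) = (1.055e-34 J·s)/(2 × 2.410e-10 m) = 2.188e-25 kg·m/s

(b) The velocity uncertainty:
Δv = Δp/m = (2.188e-25 kg·m/s)/(9.109e-31 kg) = 2.402e+05 m/s = 240.182 km/s

(c) The de Broglie wavelength for this momentum:
λ = h/p = (6.626e-34 J·s)/(2.188e-25 kg·m/s) = 3.028e-09 m = 3.028 nm

Note: The de Broglie wavelength is comparable to the localization size, as expected from wave-particle duality.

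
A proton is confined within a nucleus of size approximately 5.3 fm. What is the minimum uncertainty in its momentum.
9.949 × 10^-21 kg·m/s

Using the Heisenberg uncertainty principle:
ΔxΔp ≥ ℏ/2

With Δx ≈ L = 5.300e-15 m (the confinement size):
Δp_min = ℏ/(2Δx)
Δp_min = (1.055e-34 J·s) / (2 × 5.300e-15 m)
Δp_min = 9.949e-21 kg·m/s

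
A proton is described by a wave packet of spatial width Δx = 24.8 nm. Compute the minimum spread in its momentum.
2.126 × 10^-27 kg·m/s

For a wave packet, the spatial width Δx and momentum spread Δp are related by the uncertainty principle:
ΔxΔp ≥ ℏ/2

The minimum momentum spread is:
Δp_min = ℏ/(2Δx)
Δp_min = (1.055e-34 J·s) / (2 × 2.480e-08 m)
Δp_min = 2.126e-27 kg·m/s

A wave packet cannot have both a well-defined position and well-defined momentum.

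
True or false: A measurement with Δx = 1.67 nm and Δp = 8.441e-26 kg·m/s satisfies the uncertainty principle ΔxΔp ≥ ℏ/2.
Yes, it satisfies the uncertainty principle.

Calculate the product ΔxΔp:
ΔxΔp = (1.670e-09 m) × (8.441e-26 kg·m/s)
ΔxΔp = 1.410e-34 J·s

Compare to the minimum allowed value ℏ/2:
ℏ/2 = 5.273e-35 J·s

Since ΔxΔp = 1.410e-34 J·s ≥ 5.273e-35 J·s = ℏ/2,
the measurement satisfies the uncertainty principle.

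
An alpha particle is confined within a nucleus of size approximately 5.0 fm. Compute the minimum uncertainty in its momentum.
1.055 × 10^-20 kg·m/s

Using the Heisenberg uncertainty principle:
ΔxΔp ≥ ℏ/2

With Δx ≈ L = 5.000e-15 m (the confinement size):
Δp_min = ℏ/(2Δx)
Δp_min = (1.055e-34 J·s) / (2 × 5.000e-15 m)
Δp_min = 1.055e-20 kg·m/s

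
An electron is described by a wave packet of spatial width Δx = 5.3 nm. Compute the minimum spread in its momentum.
9.949 × 10^-27 kg·m/s

For a wave packet, the spatial width Δx and momentum spread Δp are related by the uncertainty principle:
ΔxΔp ≥ ℏ/2

The minimum momentum spread is:
Δp_min = ℏ/(2Δx)
Δp_min = (1.055e-34 J·s) / (2 × 5.300e-09 m)
Δp_min = 9.949e-27 kg·m/s

A wave packet cannot have both a well-defined position and well-defined momentum.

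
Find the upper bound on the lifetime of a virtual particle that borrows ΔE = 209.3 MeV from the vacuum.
1.572 ys

Using the energy-time uncertainty principle:
ΔEΔt ≥ ℏ/2

For a virtual particle borrowing energy ΔE, the maximum lifetime is:
Δt_max = ℏ/(2ΔE)

Converting energy:
ΔE = 209.3 MeV = 3.353e-11 J

Δt_max = (1.055e-34 J·s) / (2 × 3.353e-11 J)
Δt_max = 1.572e-24 s = 1.572 ys

Virtual particles with higher borrowed energy exist for shorter times.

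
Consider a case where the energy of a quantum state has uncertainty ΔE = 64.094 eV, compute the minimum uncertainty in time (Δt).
5.135 as

Using the energy-time uncertainty principle:
ΔEΔt ≥ ℏ/2

The minimum uncertainty in time is:
Δt_min = ℏ/(2ΔE)
Δt_min = (1.055e-34 J·s) / (2 × 1.027e-17 J)
Δt_min = 5.135e-18 s = 5.135 as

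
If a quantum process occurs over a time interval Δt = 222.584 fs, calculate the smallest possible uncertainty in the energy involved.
1.479 meV

Using the energy-time uncertainty principle:
ΔEΔt ≥ ℏ/2

The minimum uncertainty in energy is:
ΔE_min = ℏ/(2Δt)
ΔE_min = (1.055e-34 J·s) / (2 × 2.226e-13 s)
ΔE_min = 2.369e-22 J = 1.479 meV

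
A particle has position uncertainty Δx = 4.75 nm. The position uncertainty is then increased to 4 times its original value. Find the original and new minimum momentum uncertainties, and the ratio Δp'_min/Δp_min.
Original Δp_min = 1.110 × 10^-26 kg·m/s; new Δp'_min = 2.775 × 10^-27 kg·m/s; ratio Δp'_min/Δp_min = 1/4.

From the uncertainty principle ΔxΔp ≥ ℏ/2, the minimum momentum uncertainty is Δp_min = ℏ/(2Δx).

Original (Δx = 4.75 nm = 4.750e-09 m):
Δp_min = (1.055e-34 J·s)/(2 × 4.750e-09 m) = 1.110e-26 kg·m/s

When Δx → 4Δx:
Δp'_min = ℏ/(2 × 4Δx) = (1/4) × ℏ/(2Δx) = (1/4) × Δp_min
Δp'_min = 1/4 × 1.110e-26 kg·m/s = 2.775e-27 kg·m/s

Since Δp_min ∝ 1/Δx, when Δx is increased to 4 times its original value, Δp_min decreases to 1/4 of its original value.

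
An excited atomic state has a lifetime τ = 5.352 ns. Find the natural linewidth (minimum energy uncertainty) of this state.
61.492 neV

Using the energy-time uncertainty principle:
ΔEΔt ≥ ℏ/2

The lifetime τ represents the time uncertainty Δt.
The natural linewidth (minimum energy uncertainty) is:

ΔE = ℏ/(2τ)
ΔE = (1.055e-34 J·s) / (2 × 5.352e-09 s)
ΔE = 9.852e-27 J = 61.492 neV

This natural linewidth limits the precision of spectroscopic measurements.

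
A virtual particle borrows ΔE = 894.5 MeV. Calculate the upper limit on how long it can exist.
3.679 × 10^-25 s

Using the energy-time uncertainty principle:
ΔEΔt ≥ ℏ/2

For a virtual particle borrowing energy ΔE, the maximum lifetime is:
Δt_max = ℏ/(2ΔE)

Converting energy:
ΔE = 894.5 MeV = 1.433e-10 J

Δt_max = (1.055e-34 J·s) / (2 × 1.433e-10 J)
Δt_max = 3.679e-25 s = 3.679 × 10^-25 s

Virtual particles with higher borrowed energy exist for shorter times.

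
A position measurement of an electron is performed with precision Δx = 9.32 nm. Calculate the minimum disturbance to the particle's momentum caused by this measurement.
5.658 × 10^-27 kg·m/s

The uncertainty principle implies that measuring position disturbs momentum:
ΔxΔp ≥ ℏ/2

When we measure position with precision Δx, we necessarily introduce a momentum uncertainty:
Δp ≥ ℏ/(2Δx)
Δp_min = (1.055e-34 J·s) / (2 × 9.320e-09 m)
Δp_min = 5.658e-27 kg·m/s

The more precisely we measure position, the greater the momentum disturbance.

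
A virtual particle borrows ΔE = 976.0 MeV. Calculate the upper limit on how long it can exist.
3.372 × 10^-25 s

Using the energy-time uncertainty principle:
ΔEΔt ≥ ℏ/2

For a virtual particle borrowing energy ΔE, the maximum lifetime is:
Δt_max = ℏ/(2ΔE)

Converting energy:
ΔE = 976.0 MeV = 1.564e-10 J

Δt_max = (1.055e-34 J·s) / (2 × 1.564e-10 J)
Δt_max = 3.372e-25 s = 3.372 × 10^-25 s

Virtual particles with higher borrowed energy exist for shorter times.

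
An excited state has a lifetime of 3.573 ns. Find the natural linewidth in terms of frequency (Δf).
22.272 MHz

Using the energy-time uncertainty principle and E = hf:
ΔEΔt ≥ ℏ/2
hΔf·Δt ≥ ℏ/2

The minimum frequency uncertainty is:
Δf = ℏ/(2hτ) = 1/(4πτ)
Δf = 1/(4π × 3.573e-09 s)
Δf = 2.227e+07 Hz = 22.272 MHz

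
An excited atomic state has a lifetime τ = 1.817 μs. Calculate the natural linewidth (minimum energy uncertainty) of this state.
181.126 peV

Using the energy-time uncertainty principle:
ΔEΔt ≥ ℏ/2

The lifetime τ represents the time uncertainty Δt.
The natural linewidth (minimum energy uncertainty) is:

ΔE = ℏ/(2τ)
ΔE = (1.055e-34 J·s) / (2 × 1.817e-06 s)
ΔE = 2.902e-29 J = 181.126 peV

This natural linewidth limits the precision of spectroscopic measurements.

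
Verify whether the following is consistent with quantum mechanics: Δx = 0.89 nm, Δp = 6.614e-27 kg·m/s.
No, it violates the uncertainty principle (impossible measurement).

Calculate the product ΔxΔp:
ΔxΔp = (8.900e-10 m) × (6.614e-27 kg·m/s)
ΔxΔp = 5.886e-36 J·s

Compare to the minimum allowed value ℏ/2:
ℏ/2 = 5.273e-35 J·s

Since ΔxΔp = 5.886e-36 J·s < 5.273e-35 J·s = ℏ/2,
the measurement violates the uncertainty principle.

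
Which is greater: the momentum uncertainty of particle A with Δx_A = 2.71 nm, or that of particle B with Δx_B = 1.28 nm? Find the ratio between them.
Particle B has the larger minimum momentum uncertainty, by a factor of 2.12.

For each particle, the minimum momentum uncertainty is Δp_min = ℏ/(2Δx):

Particle A: Δp_A = ℏ/(2×2.710e-09 m) = 1.946e-26 kg·m/s
Particle B: Δp_B = ℏ/(2×1.280e-09 m) = 4.119e-26 kg·m/s

Ratio: Δp_B/Δp_A = 2.12

Since Δp_min ∝ 1/Δx, the particle with smaller position uncertainty (B) has larger momentum uncertainty.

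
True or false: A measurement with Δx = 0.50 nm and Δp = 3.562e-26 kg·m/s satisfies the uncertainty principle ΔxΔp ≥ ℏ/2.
No, it violates the uncertainty principle (impossible measurement).

Calculate the product ΔxΔp:
ΔxΔp = (5.000e-10 m) × (3.562e-26 kg·m/s)
ΔxΔp = 1.781e-35 J·s

Compare to the minimum allowed value ℏ/2:
ℏ/2 = 5.273e-35 J·s

Since ΔxΔp = 1.781e-35 J·s < 5.273e-35 J·s = ℏ/2,
the measurement violates the uncertainty principle.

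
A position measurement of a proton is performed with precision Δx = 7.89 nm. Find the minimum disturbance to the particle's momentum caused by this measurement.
6.683 × 10^-27 kg·m/s

The uncertainty principle implies that measuring position disturbs momentum:
ΔxΔp ≥ ℏ/2

When we measure position with precision Δx, we necessarily introduce a momentum uncertainty:
Δp ≥ ℏ/(2Δx)
Δp_min = (1.055e-34 J·s) / (2 × 7.890e-09 m)
Δp_min = 6.683e-27 kg·m/s

The more precisely we measure position, the greater the momentum disturbance.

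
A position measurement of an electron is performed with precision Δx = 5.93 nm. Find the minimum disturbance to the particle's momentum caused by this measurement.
8.892 × 10^-27 kg·m/s

The uncertainty principle implies that measuring position disturbs momentum:
ΔxΔp ≥ ℏ/2

When we measure position with precision Δx, we necessarily introduce a momentum uncertainty:
Δp ≥ ℏ/(2Δx)
Δp_min = (1.055e-34 J·s) / (2 × 5.930e-09 m)
Δp_min = 8.892e-27 kg·m/s

The more precisely we measure position, the greater the momentum disturbance.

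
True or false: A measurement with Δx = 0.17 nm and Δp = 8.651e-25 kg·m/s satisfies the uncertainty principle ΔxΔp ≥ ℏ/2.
Yes, it satisfies the uncertainty principle.

Calculate the product ΔxΔp:
ΔxΔp = (1.700e-10 m) × (8.651e-25 kg·m/s)
ΔxΔp = 1.471e-34 J·s

Compare to the minimum allowed value ℏ/2:
ℏ/2 = 5.273e-35 J·s

Since ΔxΔp = 1.471e-34 J·s ≥ 5.273e-35 J·s = ℏ/2,
the measurement satisfies the uncertainty principle.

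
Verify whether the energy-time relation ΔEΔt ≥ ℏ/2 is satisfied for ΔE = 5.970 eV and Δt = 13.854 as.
No, it violates the uncertainty relation.

Calculate the product ΔEΔt:
ΔE = 5.970 eV = 9.565e-19 J
ΔEΔt = (9.565e-19 J) × (1.385e-17 s)
ΔEΔt = 1.325e-35 J·s

Compare to the minimum allowed value ℏ/2:
ℏ/2 = 5.273e-35 J·s

Since ΔEΔt = 1.325e-35 J·s < 5.273e-35 J·s = ℏ/2,
this violates the uncertainty relation.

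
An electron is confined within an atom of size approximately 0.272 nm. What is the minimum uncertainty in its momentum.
1.939 × 10^-25 kg·m/s

Using the Heisenberg uncertainty principle:
ΔxΔp ≥ ℏ/2

With Δx ≈ L = 2.720e-10 m (the confinement size):
Δp_min = ℏ/(2Δx)
Δp_min = (1.055e-34 J·s) / (2 × 2.720e-10 m)
Δp_min = 1.939e-25 kg·m/s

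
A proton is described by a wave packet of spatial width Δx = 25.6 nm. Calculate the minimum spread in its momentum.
2.060 × 10^-27 kg·m/s

For a wave packet, the spatial width Δx and momentum spread Δp are related by the uncertainty principle:
ΔxΔp ≥ ℏ/2

The minimum momentum spread is:
Δp_min = ℏ/(2Δx)
Δp_min = (1.055e-34 J·s) / (2 × 2.560e-08 m)
Δp_min = 2.060e-27 kg·m/s

A wave packet cannot have both a well-defined position and well-defined momentum.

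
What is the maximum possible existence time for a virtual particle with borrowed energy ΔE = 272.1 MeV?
1.210 ys

Using the energy-time uncertainty principle:
ΔEΔt ≥ ℏ/2

For a virtual particle borrowing energy ΔE, the maximum lifetime is:
Δt_max = ℏ/(2ΔE)

Converting energy:
ΔE = 272.1 MeV = 4.360e-11 J

Δt_max = (1.055e-34 J·s) / (2 × 4.360e-11 J)
Δt_max = 1.210e-24 s = 1.210 ys

Virtual particles with higher borrowed energy exist for shorter times.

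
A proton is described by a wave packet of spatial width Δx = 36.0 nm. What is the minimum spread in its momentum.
1.465 × 10^-27 kg·m/s

For a wave packet, the spatial width Δx and momentum spread Δp are related by the uncertainty principle:
ΔxΔp ≥ ℏ/2

The minimum momentum spread is:
Δp_min = ℏ/(2Δx)
Δp_min = (1.055e-34 J·s) / (2 × 3.600e-08 m)
Δp_min = 1.465e-27 kg·m/s

A wave packet cannot have both a well-defined position and well-defined momentum.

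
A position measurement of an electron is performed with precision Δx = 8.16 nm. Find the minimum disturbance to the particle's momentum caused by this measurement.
6.462 × 10^-27 kg·m/s

The uncertainty principle implies that measuring position disturbs momentum:
ΔxΔp ≥ ℏ/2

When we measure position with precision Δx, we necessarily introduce a momentum uncertainty:
Δp ≥ ℏ/(2Δx)
Δp_min = (1.055e-34 J·s) / (2 × 8.160e-09 m)
Δp_min = 6.462e-27 kg·m/s

The more precisely we measure position, the greater the momentum disturbance.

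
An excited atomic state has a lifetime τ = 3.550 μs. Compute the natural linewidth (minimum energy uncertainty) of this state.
92.706 peV

Using the energy-time uncertainty principle:
ΔEΔt ≥ ℏ/2

The lifetime τ represents the time uncertainty Δt.
The natural linewidth (minimum energy uncertainty) is:

ΔE = ℏ/(2τ)
ΔE = (1.055e-34 J·s) / (2 × 3.550e-06 s)
ΔE = 1.485e-29 J = 92.706 peV

This natural linewidth limits the precision of spectroscopic measurements.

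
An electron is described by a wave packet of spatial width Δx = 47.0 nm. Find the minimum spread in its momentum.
1.122 × 10^-27 kg·m/s

For a wave packet, the spatial width Δx and momentum spread Δp are related by the uncertainty principle:
ΔxΔp ≥ ℏ/2

The minimum momentum spread is:
Δp_min = ℏ/(2Δx)
Δp_min = (1.055e-34 J·s) / (2 × 4.700e-08 m)
Δp_min = 1.122e-27 kg·m/s

A wave packet cannot have both a well-defined position and well-defined momentum.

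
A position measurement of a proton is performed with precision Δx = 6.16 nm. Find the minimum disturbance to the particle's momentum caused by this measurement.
8.560 × 10^-27 kg·m/s

The uncertainty principle implies that measuring position disturbs momentum:
ΔxΔp ≥ ℏ/2

When we measure position with precision Δx, we necessarily introduce a momentum uncertainty:
Δp ≥ ℏ/(2Δx)
Δp_min = (1.055e-34 J·s) / (2 × 6.160e-09 m)
Δp_min = 8.560e-27 kg·m/s

The more precisely we measure position, the greater the momentum disturbance.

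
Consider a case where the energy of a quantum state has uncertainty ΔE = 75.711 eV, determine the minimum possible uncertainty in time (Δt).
4.347 as

Using the energy-time uncertainty principle:
ΔEΔt ≥ ℏ/2

The minimum uncertainty in time is:
Δt_min = ℏ/(2ΔE)
Δt_min = (1.055e-34 J·s) / (2 × 1.213e-17 J)
Δt_min = 4.347e-18 s = 4.347 as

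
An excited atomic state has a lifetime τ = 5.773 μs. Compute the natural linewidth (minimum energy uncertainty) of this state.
57.008 peV

Using the energy-time uncertainty principle:
ΔEΔt ≥ ℏ/2

The lifetime τ represents the time uncertainty Δt.
The natural linewidth (minimum energy uncertainty) is:

ΔE = ℏ/(2τ)
ΔE = (1.055e-34 J·s) / (2 × 5.773e-06 s)
ΔE = 9.134e-30 J = 57.008 peV

This natural linewidth limits the precision of spectroscopic measurements.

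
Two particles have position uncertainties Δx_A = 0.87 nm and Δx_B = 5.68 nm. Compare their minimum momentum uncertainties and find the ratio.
Particle A has the larger minimum momentum uncertainty, by a factor of 6.53.

For each particle, the minimum momentum uncertainty is Δp_min = ℏ/(2Δx):

Particle A: Δp_A = ℏ/(2×8.700e-10 m) = 6.061e-26 kg·m/s
Particle B: Δp_B = ℏ/(2×5.680e-09 m) = 9.283e-27 kg·m/s

Ratio: Δp_A/Δp_B = 6.53

Since Δp_min ∝ 1/Δx, the particle with smaller position uncertainty (A) has larger momentum uncertainty.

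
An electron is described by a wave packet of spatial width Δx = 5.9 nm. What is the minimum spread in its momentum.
8.937 × 10^-27 kg·m/s

For a wave packet, the spatial width Δx and momentum spread Δp are related by the uncertainty principle:
ΔxΔp ≥ ℏ/2

The minimum momentum spread is:
Δp_min = ℏ/(2Δx)
Δp_min = (1.055e-34 J·s) / (2 × 5.900e-09 m)
Δp_min = 8.937e-27 kg·m/s

A wave packet cannot have both a well-defined position and well-defined momentum.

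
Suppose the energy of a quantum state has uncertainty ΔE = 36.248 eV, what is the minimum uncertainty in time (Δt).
9.079 as

Using the energy-time uncertainty principle:
ΔEΔt ≥ ℏ/2

The minimum uncertainty in time is:
Δt_min = ℏ/(2ΔE)
Δt_min = (1.055e-34 J·s) / (2 × 5.808e-18 J)
Δt_min = 9.079e-18 s = 9.079 as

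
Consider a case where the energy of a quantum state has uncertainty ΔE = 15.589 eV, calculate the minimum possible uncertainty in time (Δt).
21.111 as

Using the energy-time uncertainty principle:
ΔEΔt ≥ ℏ/2

The minimum uncertainty in time is:
Δt_min = ℏ/(2ΔE)
Δt_min = (1.055e-34 J·s) / (2 × 2.498e-18 J)
Δt_min = 2.111e-17 s = 21.111 as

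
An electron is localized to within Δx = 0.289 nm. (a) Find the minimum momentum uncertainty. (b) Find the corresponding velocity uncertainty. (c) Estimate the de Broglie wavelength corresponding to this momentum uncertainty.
(a) Δp_min = 1.825 × 10^-25 kg·m/s
(b) Δv_min = 200.290 km/s
(c) λ_dB = 3.632 nm

Step-by-step:

(a) From the uncertainty principle:
Δp_min = ℏ/(2Δx) = (1.055e-34 J·s)/(2 × 2.890e-10 m) = 1.825e-25 kg·m/s

(b) The velocity uncertainty:
Δv = Δp/m = (1.825e-25 kg·m/s)/(9.109e-31 kg) = 2.003e+05 m/s = 200.290 km/s

(c) The de Broglie wavelength for this momentum:
λ = h/p = (6.626e-34 J·s)/(1.825e-25 kg·m/s) = 3.632e-09 m = 3.632 nm

Note: The de Broglie wavelength is comparable to the localization size, as expected from wave-particle duality.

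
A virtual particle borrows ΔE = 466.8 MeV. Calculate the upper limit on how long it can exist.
7.050 × 10^-25 s

Using the energy-time uncertainty principle:
ΔEΔt ≥ ℏ/2

For a virtual particle borrowing energy ΔE, the maximum lifetime is:
Δt_max = ℏ/(2ΔE)

Converting energy:
ΔE = 466.8 MeV = 7.479e-11 J

Δt_max = (1.055e-34 J·s) / (2 × 7.479e-11 J)
Δt_max = 7.050e-25 s = 7.050 × 10^-25 s

Virtual particles with higher borrowed energy exist for shorter times.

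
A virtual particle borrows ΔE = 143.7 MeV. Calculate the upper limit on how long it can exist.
2.290 ys

Using the energy-time uncertainty principle:
ΔEΔt ≥ ℏ/2

For a virtual particle borrowing energy ΔE, the maximum lifetime is:
Δt_max = ℏ/(2ΔE)

Converting energy:
ΔE = 143.7 MeV = 2.302e-11 J

Δt_max = (1.055e-34 J·s) / (2 × 2.302e-11 J)
Δt_max = 2.290e-24 s = 2.290 ys

Virtual particles with higher borrowed energy exist for shorter times.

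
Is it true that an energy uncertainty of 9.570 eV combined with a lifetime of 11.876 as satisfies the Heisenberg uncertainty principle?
No, it violates the uncertainty relation.

Calculate the product ΔEΔt:
ΔE = 9.570 eV = 1.533e-18 J
ΔEΔt = (1.533e-18 J) × (1.188e-17 s)
ΔEΔt = 1.821e-35 J·s

Compare to the minimum allowed value ℏ/2:
ℏ/2 = 5.273e-35 J·s

Since ΔEΔt = 1.821e-35 J·s < 5.273e-35 J·s = ℏ/2,
this violates the uncertainty relation.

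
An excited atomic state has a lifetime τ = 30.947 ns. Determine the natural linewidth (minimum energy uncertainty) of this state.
10.635 neV

Using the energy-time uncertainty principle:
ΔEΔt ≥ ℏ/2

The lifetime τ represents the time uncertainty Δt.
The natural linewidth (minimum energy uncertainty) is:

ΔE = ℏ/(2τ)
ΔE = (1.055e-34 J·s) / (2 × 3.095e-08 s)
ΔE = 1.704e-27 J = 10.635 neV

This natural linewidth limits the precision of spectroscopic measurements.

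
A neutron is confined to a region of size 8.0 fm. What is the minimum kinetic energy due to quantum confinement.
80.942 keV

Using the uncertainty principle:

1. Position uncertainty: Δx ≈ 8.000e-15 m
2. Minimum momentum uncertainty: Δp = ℏ/(2Δx) = 6.591e-21 kg·m/s
3. Minimum kinetic energy:
   KE = (Δp)²/(2m) = (6.591e-21)²/(2 × 1.675e-27 kg)
   KE = 1.297e-14 J = 80.942 keV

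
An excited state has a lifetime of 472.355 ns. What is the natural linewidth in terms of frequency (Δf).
168.470 kHz

Using the energy-time uncertainty principle and E = hf:
ΔEΔt ≥ ℏ/2
hΔf·Δt ≥ ℏ/2

The minimum frequency uncertainty is:
Δf = ℏ/(2hτ) = 1/(4πτ)
Δf = 1/(4π × 4.724e-07 s)
Δf = 1.685e+05 Hz = 168.470 kHz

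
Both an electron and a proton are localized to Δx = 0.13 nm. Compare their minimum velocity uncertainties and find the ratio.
The electron has the larger minimum velocity uncertainty, by a ratio of 1836.2.

For both particles, Δp_min = ℏ/(2Δx) = 4.056e-25 kg·m/s (same for both).

The velocity uncertainty is Δv = Δp/m:
- electron: Δv = 4.056e-25 / 9.109e-31 = 4.453e+05 m/s = 445.260 km/s
- proton: Δv = 4.056e-25 / 1.673e-27 = 2.425e+02 m/s = 242.496 m/s

Ratio: 4.453e+05 / 2.425e+02 = 1836.2

The lighter particle has larger velocity uncertainty because Δv ∝ 1/m.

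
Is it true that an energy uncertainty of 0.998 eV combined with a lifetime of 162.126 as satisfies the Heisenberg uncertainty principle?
No, it violates the uncertainty relation.

Calculate the product ΔEΔt:
ΔE = 0.998 eV = 1.599e-19 J
ΔEΔt = (1.599e-19 J) × (1.621e-16 s)
ΔEΔt = 2.592e-35 J·s

Compare to the minimum allowed value ℏ/2:
ℏ/2 = 5.273e-35 J·s

Since ΔEΔt = 2.592e-35 J·s < 5.273e-35 J·s = ℏ/2,
this violates the uncertainty relation.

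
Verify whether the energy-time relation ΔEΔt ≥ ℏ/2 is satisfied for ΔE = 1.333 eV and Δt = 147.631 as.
No, it violates the uncertainty relation.

Calculate the product ΔEΔt:
ΔE = 1.333 eV = 2.136e-19 J
ΔEΔt = (2.136e-19 J) × (1.476e-16 s)
ΔEΔt = 3.153e-35 J·s

Compare to the minimum allowed value ℏ/2:
ℏ/2 = 5.273e-35 J·s

Since ΔEΔt = 3.153e-35 J·s < 5.273e-35 J·s = ℏ/2,
this violates the uncertainty relation.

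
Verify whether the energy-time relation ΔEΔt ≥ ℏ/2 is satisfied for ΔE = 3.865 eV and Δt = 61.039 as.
No, it violates the uncertainty relation.

Calculate the product ΔEΔt:
ΔE = 3.865 eV = 6.192e-19 J
ΔEΔt = (6.192e-19 J) × (6.104e-17 s)
ΔEΔt = 3.780e-35 J·s

Compare to the minimum allowed value ℏ/2:
ℏ/2 = 5.273e-35 J·s

Since ΔEΔt = 3.780e-35 J·s < 5.273e-35 J·s = ℏ/2,
this violates the uncertainty relation.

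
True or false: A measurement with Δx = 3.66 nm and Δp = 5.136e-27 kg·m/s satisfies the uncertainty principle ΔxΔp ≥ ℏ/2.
No, it violates the uncertainty principle (impossible measurement).

Calculate the product ΔxΔp:
ΔxΔp = (3.660e-09 m) × (5.136e-27 kg·m/s)
ΔxΔp = 1.880e-35 J·s

Compare to the minimum allowed value ℏ/2:
ℏ/2 = 5.273e-35 J·s

Since ΔxΔp = 1.880e-35 J·s < 5.273e-35 J·s = ℏ/2,
the measurement violates the uncertainty principle.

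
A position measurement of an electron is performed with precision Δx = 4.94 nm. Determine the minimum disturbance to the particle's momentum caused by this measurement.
1.067 × 10^-26 kg·m/s

The uncertainty principle implies that measuring position disturbs momentum:
ΔxΔp ≥ ℏ/2

When we measure position with precision Δx, we necessarily introduce a momentum uncertainty:
Δp ≥ ℏ/(2Δx)
Δp_min = (1.055e-34 J·s) / (2 × 4.940e-09 m)
Δp_min = 1.067e-26 kg·m/s

The more precisely we measure position, the greater the momentum disturbance.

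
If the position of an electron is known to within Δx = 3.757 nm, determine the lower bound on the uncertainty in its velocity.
15.407 km/s

Using the Heisenberg uncertainty principle and Δp = mΔv:
ΔxΔp ≥ ℏ/2
Δx(mΔv) ≥ ℏ/2

The minimum uncertainty in velocity is:
Δv_min = ℏ/(2mΔx)
Δv_min = (1.055e-34 J·s) / (2 × 9.109e-31 kg × 3.757e-09 m)
Δv_min = 1.541e+04 m/s = 15.407 km/s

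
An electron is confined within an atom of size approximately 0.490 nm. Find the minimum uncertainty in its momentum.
1.076 × 10^-25 kg·m/s

Using the Heisenberg uncertainty principle:
ΔxΔp ≥ ℏ/2

With Δx ≈ L = 4.900e-10 m (the confinement size):
Δp_min = ℏ/(2Δx)
Δp_min = (1.055e-34 J·s) / (2 × 4.900e-10 m)
Δp_min = 1.076e-25 kg·m/s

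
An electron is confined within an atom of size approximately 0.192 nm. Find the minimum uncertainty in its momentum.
2.746 × 10^-25 kg·m/s

Using the Heisenberg uncertainty principle:
ΔxΔp ≥ ℏ/2

With Δx ≈ L = 1.920e-10 m (the confinement size):
Δp_min = ℏ/(2Δx)
Δp_min = (1.055e-34 J·s) / (2 × 1.920e-10 m)
Δp_min = 2.746e-25 kg·m/s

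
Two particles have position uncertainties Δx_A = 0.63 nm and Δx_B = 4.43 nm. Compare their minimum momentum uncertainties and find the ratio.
Particle A has the larger minimum momentum uncertainty, by a factor of 7.03.

For each particle, the minimum momentum uncertainty is Δp_min = ℏ/(2Δx):

Particle A: Δp_A = ℏ/(2×6.300e-10 m) = 8.370e-26 kg·m/s
Particle B: Δp_B = ℏ/(2×4.430e-09 m) = 1.190e-26 kg·m/s

Ratio: Δp_A/Δp_B = 7.03

Since Δp_min ∝ 1/Δx, the particle with smaller position uncertainty (A) has larger momentum uncertainty.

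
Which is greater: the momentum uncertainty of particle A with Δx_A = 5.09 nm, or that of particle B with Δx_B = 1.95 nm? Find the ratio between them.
Particle B has the larger minimum momentum uncertainty, by a factor of 2.61.

For each particle, the minimum momentum uncertainty is Δp_min = ℏ/(2Δx):

Particle A: Δp_A = ℏ/(2×5.090e-09 m) = 1.036e-26 kg·m/s
Particle B: Δp_B = ℏ/(2×1.950e-09 m) = 2.704e-26 kg·m/s

Ratio: Δp_B/Δp_A = 2.61

Since Δp_min ∝ 1/Δx, the particle with smaller position uncertainty (B) has larger momentum uncertainty.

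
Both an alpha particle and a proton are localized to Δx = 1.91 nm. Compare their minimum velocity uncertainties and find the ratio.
The proton has the larger minimum velocity uncertainty, by a ratio of 4.0.

For both particles, Δp_min = ℏ/(2Δx) = 2.761e-26 kg·m/s (same for both).

The velocity uncertainty is Δv = Δp/m:
- alpha particle: Δv = 2.761e-26 / 6.645e-27 = 4.155e+00 m/s = 4.155 m/s
- proton: Δv = 2.761e-26 / 1.673e-27 = 1.650e+01 m/s = 16.505 m/s

Ratio: 1.650e+01 / 4.155e+00 = 4.0

The lighter particle has larger velocity uncertainty because Δv ∝ 1/m.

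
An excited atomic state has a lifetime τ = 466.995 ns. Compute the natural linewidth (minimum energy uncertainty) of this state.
704.731 peV

Using the energy-time uncertainty principle:
ΔEΔt ≥ ℏ/2

The lifetime τ represents the time uncertainty Δt.
The natural linewidth (minimum energy uncertainty) is:

ΔE = ℏ/(2τ)
ΔE = (1.055e-34 J·s) / (2 × 4.670e-07 s)
ΔE = 1.129e-28 J = 704.731 peV

This natural linewidth limits the precision of spectroscopic measurements.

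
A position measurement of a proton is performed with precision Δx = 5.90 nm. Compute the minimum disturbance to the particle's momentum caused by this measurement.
8.937 × 10^-27 kg·m/s

The uncertainty principle implies that measuring position disturbs momentum:
ΔxΔp ≥ ℏ/2

When we measure position with precision Δx, we necessarily introduce a momentum uncertainty:
Δp ≥ ℏ/(2Δx)
Δp_min = (1.055e-34 J·s) / (2 × 5.900e-09 m)
Δp_min = 8.937e-27 kg·m/s

The more precisely we measure position, the greater the momentum disturbance.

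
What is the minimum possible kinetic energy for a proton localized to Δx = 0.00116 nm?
3.855 eV

Localizing a particle requires giving it sufficient momentum uncertainty:

1. From uncertainty principle: Δp ≥ ℏ/(2Δx)
   Δp_min = (1.055e-34 J·s) / (2 × 1.160e-12 m)
   Δp_min = 4.546e-23 kg·m/s

2. This momentum uncertainty corresponds to kinetic energy:
   KE ≈ (Δp)²/(2m) = (4.546e-23)²/(2 × 1.673e-27 kg)
   KE = 6.177e-19 J = 3.855 eV

Tighter localization requires more energy.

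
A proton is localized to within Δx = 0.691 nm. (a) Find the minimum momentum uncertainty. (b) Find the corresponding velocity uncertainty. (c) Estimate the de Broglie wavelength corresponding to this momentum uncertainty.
(a) Δp_min = 7.631 × 10^-26 kg·m/s
(b) Δv_min = 45.622 m/s
(c) λ_dB = 8.683 nm

Step-by-step:

(a) From the uncertainty principle:
Δp_min = ℏ/(2Δx) = (1.055e-34 J·s)/(2 × 6.910e-10 m) = 7.631e-26 kg·m/s

(b) The velocity uncertainty:
Δv = Δp/m = (7.631e-26 kg·m/s)/(1.673e-27 kg) = 4.562e+01 m/s = 45.622 m/s

(c) The de Broglie wavelength for this momentum:
λ = h/p = (6.626e-34 J·s)/(7.631e-26 kg·m/s) = 8.683e-09 m = 8.683 nm

Note: The de Broglie wavelength is comparable to the localization size, as expected from wave-particle duality.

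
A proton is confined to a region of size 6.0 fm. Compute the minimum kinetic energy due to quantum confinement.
144.096 keV

Using the uncertainty principle:

1. Position uncertainty: Δx ≈ 6.000e-15 m
2. Minimum momentum uncertainty: Δp = ℏ/(2Δx) = 8.788e-21 kg·m/s
3. Minimum kinetic energy:
   KE = (Δp)²/(2m) = (8.788e-21)²/(2 × 1.673e-27 kg)
   KE = 2.309e-14 J = 144.096 keV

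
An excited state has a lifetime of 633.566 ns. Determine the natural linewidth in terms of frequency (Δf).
125.602 kHz

Using the energy-time uncertainty principle and E = hf:
ΔEΔt ≥ ℏ/2
hΔf·Δt ≥ ℏ/2

The minimum frequency uncertainty is:
Δf = ℏ/(2hτ) = 1/(4πτ)
Δf = 1/(4π × 6.336e-07 s)
Δf = 1.256e+05 Hz = 125.602 kHz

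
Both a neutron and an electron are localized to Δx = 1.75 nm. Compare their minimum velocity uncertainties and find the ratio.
The electron has the larger minimum velocity uncertainty, by a ratio of 1838.7.

For both particles, Δp_min = ℏ/(2Δx) = 3.013e-26 kg·m/s (same for both).

The velocity uncertainty is Δv = Δp/m:
- neutron: Δv = 3.013e-26 / 1.675e-27 = 1.799e+01 m/s = 17.989 m/s
- electron: Δv = 3.013e-26 / 9.109e-31 = 3.308e+04 m/s = 33.076 km/s

Ratio: 3.308e+04 / 1.799e+01 = 1838.7

The lighter particle has larger velocity uncertainty because Δv ∝ 1/m.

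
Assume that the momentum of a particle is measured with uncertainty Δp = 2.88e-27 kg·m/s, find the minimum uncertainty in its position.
18.309 nm

Using the Heisenberg uncertainty principle:
ΔxΔp ≥ ℏ/2

The minimum uncertainty in position is:
Δx_min = ℏ/(2Δp)
Δx_min = (1.055e-34 J·s) / (2 × 2.880e-27 kg·m/s)
Δx_min = 1.831e-08 m = 18.309 nm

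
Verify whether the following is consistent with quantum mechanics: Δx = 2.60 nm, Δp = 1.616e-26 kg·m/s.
No, it violates the uncertainty principle (impossible measurement).

Calculate the product ΔxΔp:
ΔxΔp = (2.600e-09 m) × (1.616e-26 kg·m/s)
ΔxΔp = 4.202e-35 J·s

Compare to the minimum allowed value ℏ/2:
ℏ/2 = 5.273e-35 J·s

Since ΔxΔp = 4.202e-35 J·s < 5.273e-35 J·s = ℏ/2,
the measurement violates the uncertainty principle.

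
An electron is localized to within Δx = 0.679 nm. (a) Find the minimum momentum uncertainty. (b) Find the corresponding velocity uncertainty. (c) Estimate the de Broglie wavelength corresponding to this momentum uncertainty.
(a) Δp_min = 7.766 × 10^-26 kg·m/s
(b) Δv_min = 85.249 km/s
(c) λ_dB = 8.533 nm

Step-by-step:

(a) From the uncertainty principle:
Δp_min = ℏ/(2Δx) = (1.055e-34 J·s)/(2 × 6.790e-10 m) = 7.766e-26 kg·m/s

(b) The velocity uncertainty:
Δv = Δp/m = (7.766e-26 kg·m/s)/(9.109e-31 kg) = 8.525e+04 m/s = 85.249 km/s

(c) The de Broglie wavelength for this momentum:
λ = h/p = (6.626e-34 J·s)/(7.766e-26 kg·m/s) = 8.533e-09 m = 8.533 nm

Note: The de Broglie wavelength is comparable to the localization size, as expected from wave-particle duality.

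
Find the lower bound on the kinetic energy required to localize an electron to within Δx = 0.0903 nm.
1.168 eV

Localizing a particle requires giving it sufficient momentum uncertainty:

1. From uncertainty principle: Δp ≥ ℏ/(2Δx)
   Δp_min = (1.055e-34 J·s) / (2 × 9.030e-11 m)
   Δp_min = 5.839e-25 kg·m/s

2. This momentum uncertainty corresponds to kinetic energy:
   KE ≈ (Δp)²/(2m) = (5.839e-25)²/(2 × 9.109e-31 kg)
   KE = 1.872e-19 J = 1.168 eV

Tighter localization requires more energy.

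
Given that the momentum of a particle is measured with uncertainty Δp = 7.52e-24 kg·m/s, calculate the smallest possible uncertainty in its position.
7.012 pm

Using the Heisenberg uncertainty principle:
ΔxΔp ≥ ℏ/2

The minimum uncertainty in position is:
Δx_min = ℏ/(2Δp)
Δx_min = (1.055e-34 J·s) / (2 × 7.520e-24 kg·m/s)
Δx_min = 7.012e-12 m = 7.012 pm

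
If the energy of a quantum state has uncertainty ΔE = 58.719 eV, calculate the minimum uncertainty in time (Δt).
5.605 as

Using the energy-time uncertainty principle:
ΔEΔt ≥ ℏ/2

The minimum uncertainty in time is:
Δt_min = ℏ/(2ΔE)
Δt_min = (1.055e-34 J·s) / (2 × 9.408e-18 J)
Δt_min = 5.605e-18 s = 5.605 as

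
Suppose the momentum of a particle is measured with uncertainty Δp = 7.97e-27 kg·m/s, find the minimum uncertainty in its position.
6.616 nm

Using the Heisenberg uncertainty principle:
ΔxΔp ≥ ℏ/2

The minimum uncertainty in position is:
Δx_min = ℏ/(2Δp)
Δx_min = (1.055e-34 J·s) / (2 × 7.970e-27 kg·m/s)
Δx_min = 6.616e-09 m = 6.616 nm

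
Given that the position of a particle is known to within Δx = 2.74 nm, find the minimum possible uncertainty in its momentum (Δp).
1.924 × 10^-26 kg·m/s

Using the Heisenberg uncertainty principle:
ΔxΔp ≥ ℏ/2

The minimum uncertainty in momentum is:
Δp_min = ℏ/(2Δx)
Δp_min = (1.055e-34 J·s) / (2 × 2.740e-09 m)
Δp_min = 1.924e-26 kg·m/s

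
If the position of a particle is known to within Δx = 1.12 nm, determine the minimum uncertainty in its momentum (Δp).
4.708 × 10^-26 kg·m/s

Using the Heisenberg uncertainty principle:
ΔxΔp ≥ ℏ/2

The minimum uncertainty in momentum is:
Δp_min = ℏ/(2Δx)
Δp_min = (1.055e-34 J·s) / (2 × 1.120e-09 m)
Δp_min = 4.708e-26 kg·m/s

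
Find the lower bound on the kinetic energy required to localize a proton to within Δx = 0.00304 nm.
561.315 meV

Localizing a particle requires giving it sufficient momentum uncertainty:

1. From uncertainty principle: Δp ≥ ℏ/(2Δx)
   Δp_min = (1.055e-34 J·s) / (2 × 3.040e-12 m)
   Δp_min = 1.734e-23 kg·m/s

2. This momentum uncertainty corresponds to kinetic energy:
   KE ≈ (Δp)²/(2m) = (1.734e-23)²/(2 × 1.673e-27 kg)
   KE = 8.993e-20 J = 561.315 meV

Tighter localization requires more energy.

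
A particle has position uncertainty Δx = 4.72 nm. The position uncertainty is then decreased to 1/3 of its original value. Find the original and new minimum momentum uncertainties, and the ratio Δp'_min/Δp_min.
Original Δp_min = 1.117 × 10^-26 kg·m/s; new Δp'_min = 3.351 × 10^-26 kg·m/s; ratio Δp'_min/Δp_min = 3.

From the uncertainty principle ΔxΔp ≥ ℏ/2, the minimum momentum uncertainty is Δp_min = ℏ/(2Δx).

Original (Δx = 4.72 nm = 4.720e-09 m):
Δp_min = (1.055e-34 J·s)/(2 × 4.720e-09 m) = 1.117e-26 kg·m/s

When Δx → (1/3)Δx:
Δp'_min = ℏ/(2 × (1/3)Δx) = 3 × ℏ/(2Δx) = 3 × Δp_min
Δp'_min = 3 × 1.117e-26 kg·m/s = 3.351e-26 kg·m/s

Since Δp_min ∝ 1/Δx, when Δx is decreased to 1/3 of its original value, Δp_min increases to 3 times its original value.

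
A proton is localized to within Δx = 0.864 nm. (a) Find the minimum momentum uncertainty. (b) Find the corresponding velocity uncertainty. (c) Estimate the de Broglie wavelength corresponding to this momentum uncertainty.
(a) Δp_min = 6.103 × 10^-26 kg·m/s
(b) Δv_min = 36.487 m/s
(c) λ_dB = 10.857 nm

Step-by-step:

(a) From the uncertainty principle:
Δp_min = ℏ/(2Δx) = (1.055e-34 J·s)/(2 × 8.640e-10 m) = 6.103e-26 kg·m/s

(b) The velocity uncertainty:
Δv = Δp/m = (6.103e-26 kg·m/s)/(1.673e-27 kg) = 3.649e+01 m/s = 36.487 m/s

(c) The de Broglie wavelength for this momentum:
λ = h/p = (6.626e-34 J·s)/(6.103e-26 kg·m/s) = 1.086e-08 m = 10.857 nm

Note: The de Broglie wavelength is comparable to the localization size, as expected from wave-particle duality.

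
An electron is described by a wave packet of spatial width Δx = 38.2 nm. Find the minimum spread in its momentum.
1.380 × 10^-27 kg·m/s

For a wave packet, the spatial width Δx and momentum spread Δp are related by the uncertainty principle:
ΔxΔp ≥ ℏ/2

The minimum momentum spread is:
Δp_min = ℏ/(2Δx)
Δp_min = (1.055e-34 J·s) / (2 × 3.820e-08 m)
Δp_min = 1.380e-27 kg·m/s

A wave packet cannot have both a well-defined position and well-defined momentum.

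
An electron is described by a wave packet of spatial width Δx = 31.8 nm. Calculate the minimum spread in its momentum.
1.658 × 10^-27 kg·m/s

For a wave packet, the spatial width Δx and momentum spread Δp are related by the uncertainty principle:
ΔxΔp ≥ ℏ/2

The minimum momentum spread is:
Δp_min = ℏ/(2Δx)
Δp_min = (1.055e-34 J·s) / (2 × 3.180e-08 m)
Δp_min = 1.658e-27 kg·m/s

A wave packet cannot have both a well-defined position and well-defined momentum.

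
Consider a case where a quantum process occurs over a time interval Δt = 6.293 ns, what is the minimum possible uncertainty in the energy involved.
52.297 neV

Using the energy-time uncertainty principle:
ΔEΔt ≥ ℏ/2

The minimum uncertainty in energy is:
ΔE_min = ℏ/(2Δt)
ΔE_min = (1.055e-34 J·s) / (2 × 6.293e-09 s)
ΔE_min = 8.379e-27 J = 52.297 neV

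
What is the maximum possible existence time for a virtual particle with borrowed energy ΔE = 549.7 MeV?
5.987 × 10^-25 s

Using the energy-time uncertainty principle:
ΔEΔt ≥ ℏ/2

For a virtual particle borrowing energy ΔE, the maximum lifetime is:
Δt_max = ℏ/(2ΔE)

Converting energy:
ΔE = 549.7 MeV = 8.807e-11 J

Δt_max = (1.055e-34 J·s) / (2 × 8.807e-11 J)
Δt_max = 5.987e-25 s = 5.987 × 10^-25 s

Virtual particles with higher borrowed energy exist for shorter times.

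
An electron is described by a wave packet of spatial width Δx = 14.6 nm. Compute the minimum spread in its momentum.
3.612 × 10^-27 kg·m/s

For a wave packet, the spatial width Δx and momentum spread Δp are related by the uncertainty principle:
ΔxΔp ≥ ℏ/2

The minimum momentum spread is:
Δp_min = ℏ/(2Δx)
Δp_min = (1.055e-34 J·s) / (2 × 1.460e-08 m)
Δp_min = 3.612e-27 kg·m/s

A wave packet cannot have both a well-defined position and well-defined momentum.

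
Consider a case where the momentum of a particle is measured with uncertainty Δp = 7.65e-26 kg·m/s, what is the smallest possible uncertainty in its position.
689.263 pm

Using the Heisenberg uncertainty principle:
ΔxΔp ≥ ℏ/2

The minimum uncertainty in position is:
Δx_min = ℏ/(2Δp)
Δx_min = (1.055e-34 J·s) / (2 × 7.650e-26 kg·m/s)
Δx_min = 6.893e-10 m = 689.263 pm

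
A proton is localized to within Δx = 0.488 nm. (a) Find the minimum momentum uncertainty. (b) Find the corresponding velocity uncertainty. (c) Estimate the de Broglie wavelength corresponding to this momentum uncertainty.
(a) Δp_min = 1.081 × 10^-25 kg·m/s
(b) Δv_min = 64.599 m/s
(c) λ_dB = 6.132 nm

Step-by-step:

(a) From the uncertainty principle:
Δp_min = ℏ/(2Δx) = (1.055e-34 J·s)/(2 × 4.880e-10 m) = 1.081e-25 kg·m/s

(b) The velocity uncertainty:
Δv = Δp/m = (1.081e-25 kg·m/s)/(1.673e-27 kg) = 6.460e+01 m/s = 64.599 m/s

(c) The de Broglie wavelength for this momentum:
λ = h/p = (6.626e-34 J·s)/(1.081e-25 kg·m/s) = 6.132e-09 m = 6.132 nm

Note: The de Broglie wavelength is comparable to the localization size, as expected from wave-particle duality.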